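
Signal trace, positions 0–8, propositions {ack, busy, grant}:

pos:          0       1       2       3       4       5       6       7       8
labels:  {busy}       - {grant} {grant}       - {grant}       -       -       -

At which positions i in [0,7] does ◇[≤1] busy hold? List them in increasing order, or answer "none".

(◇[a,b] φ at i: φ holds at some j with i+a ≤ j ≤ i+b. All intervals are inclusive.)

0

Evaluate at each i in [0,7]:
  i=0: ✓ (witness j=0)
  i=1: ✗ (none in [1,2])
  i=2: ✗ (none in [2,3])
  i=3: ✗ (none in [3,4])
  i=4: ✗ (none in [4,5])
  i=5: ✗ (none in [5,6])
  i=6: ✗ (none in [6,7])
  i=7: ✗ (none in [7,8])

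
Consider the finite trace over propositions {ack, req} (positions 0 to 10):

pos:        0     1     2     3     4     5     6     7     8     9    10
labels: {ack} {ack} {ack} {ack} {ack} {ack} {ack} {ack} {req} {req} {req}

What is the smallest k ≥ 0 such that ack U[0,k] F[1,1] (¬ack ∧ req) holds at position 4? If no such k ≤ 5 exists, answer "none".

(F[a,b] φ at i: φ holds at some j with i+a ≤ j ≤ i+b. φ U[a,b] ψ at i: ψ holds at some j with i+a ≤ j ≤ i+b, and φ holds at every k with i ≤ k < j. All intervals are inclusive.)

Need earliest j ≥ 4 with F[1,1] (¬ack ∧ req), and ack at every k in [4,j-1].
  j=4: rhs fails.
  j=5: rhs fails.
  j=6: rhs fails.
  j=7: rhs holds; lhs holds on [4,6]. k = 3.

3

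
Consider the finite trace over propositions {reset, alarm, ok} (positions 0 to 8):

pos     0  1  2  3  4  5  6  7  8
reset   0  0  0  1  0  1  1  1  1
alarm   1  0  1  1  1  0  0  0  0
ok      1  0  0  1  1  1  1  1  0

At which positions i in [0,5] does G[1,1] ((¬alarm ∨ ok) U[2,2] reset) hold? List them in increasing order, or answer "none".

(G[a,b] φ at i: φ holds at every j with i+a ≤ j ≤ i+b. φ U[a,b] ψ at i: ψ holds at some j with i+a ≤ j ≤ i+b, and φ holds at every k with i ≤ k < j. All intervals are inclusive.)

Evaluate at each i in [0,5]:
  i=0: ✗ (fails at j=1)
  i=1: ✗ (fails at j=2)
  i=2: ✓ (all of [3,3])
  i=3: ✓ (all of [4,4])
  i=4: ✓ (all of [5,5])
  i=5: ✓ (all of [6,6])

2, 3, 4, 5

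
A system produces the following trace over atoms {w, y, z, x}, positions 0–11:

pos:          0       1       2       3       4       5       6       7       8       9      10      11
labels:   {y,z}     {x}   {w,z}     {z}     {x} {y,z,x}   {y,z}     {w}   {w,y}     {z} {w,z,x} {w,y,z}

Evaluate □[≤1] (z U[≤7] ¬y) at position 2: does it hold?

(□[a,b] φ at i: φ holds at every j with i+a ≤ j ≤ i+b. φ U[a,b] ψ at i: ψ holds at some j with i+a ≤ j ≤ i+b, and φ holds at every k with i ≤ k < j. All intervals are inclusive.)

Holds

Check (z U[≤7] ¬y) at every j in [2,3]:
  j=2: holds
  j=3: holds
All positions satisfy it → formula holds.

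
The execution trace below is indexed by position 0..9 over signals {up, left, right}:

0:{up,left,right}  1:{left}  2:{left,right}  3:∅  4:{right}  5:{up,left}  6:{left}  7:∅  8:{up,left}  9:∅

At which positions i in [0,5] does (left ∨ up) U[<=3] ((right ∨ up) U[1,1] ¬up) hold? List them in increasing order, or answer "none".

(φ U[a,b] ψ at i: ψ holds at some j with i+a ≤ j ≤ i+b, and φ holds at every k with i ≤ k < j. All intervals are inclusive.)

0, 1, 2, 5

Evaluate at each i in [0,5]:
  i=0: ✓ (rhs at j=0)
  i=1: ✓ (rhs at j=2; lhs holds on [1,1])
  i=2: ✓ (rhs at j=2)
  i=3: ✗ (lhs fails at k=3 before rhs at j=5)
  i=4: ✗ (lhs fails at k=4 before rhs at j=5)
  i=5: ✓ (rhs at j=5)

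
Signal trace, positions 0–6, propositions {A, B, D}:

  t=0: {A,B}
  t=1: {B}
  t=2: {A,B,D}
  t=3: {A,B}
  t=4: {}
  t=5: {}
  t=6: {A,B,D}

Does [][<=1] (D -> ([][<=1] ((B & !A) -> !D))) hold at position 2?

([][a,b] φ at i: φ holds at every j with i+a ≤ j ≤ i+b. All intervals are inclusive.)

Check (D -> ([][<=1] ((B & !A) -> !D))) at every j in [2,3]:
  j=2: antecedent true; consequent holds on [2,3] → ✓
  j=3: antecedent false → ✓
All positions satisfy it → formula holds.

Yes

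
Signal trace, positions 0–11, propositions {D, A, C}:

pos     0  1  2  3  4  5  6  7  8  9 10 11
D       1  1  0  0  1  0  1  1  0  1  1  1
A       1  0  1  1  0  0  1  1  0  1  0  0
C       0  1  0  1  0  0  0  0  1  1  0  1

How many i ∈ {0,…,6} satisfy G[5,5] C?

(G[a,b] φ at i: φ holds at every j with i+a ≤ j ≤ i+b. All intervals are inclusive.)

3

Evaluate at each i in [0,6]:
  i=0: ✗ (fails at j=5)
  i=1: ✗ (fails at j=6)
  i=2: ✗ (fails at j=7)
  i=3: ✓ (all of [8,8])
  i=4: ✓ (all of [9,9])
  i=5: ✗ (fails at j=10)
  i=6: ✓ (all of [11,11])
Positions where it holds: {3, 4, 6} → 3.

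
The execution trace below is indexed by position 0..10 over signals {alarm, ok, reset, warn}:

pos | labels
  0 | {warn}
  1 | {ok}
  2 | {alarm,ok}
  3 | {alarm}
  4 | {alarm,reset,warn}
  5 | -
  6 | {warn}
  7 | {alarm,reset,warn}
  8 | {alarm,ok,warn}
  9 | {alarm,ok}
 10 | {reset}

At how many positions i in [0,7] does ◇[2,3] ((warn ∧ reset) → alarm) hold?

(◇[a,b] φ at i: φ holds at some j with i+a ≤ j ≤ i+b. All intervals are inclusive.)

8

Evaluate at each i in [0,7]:
  i=0: ✓ (witness j=2)
  i=1: ✓ (witness j=3)
  i=2: ✓ (witness j=4)
  i=3: ✓ (witness j=5)
  i=4: ✓ (witness j=6)
  i=5: ✓ (witness j=7)
  i=6: ✓ (witness j=8)
  i=7: ✓ (witness j=9)
Positions where it holds: {0, 1, 2, 3, 4, 5, 6, 7} → 8.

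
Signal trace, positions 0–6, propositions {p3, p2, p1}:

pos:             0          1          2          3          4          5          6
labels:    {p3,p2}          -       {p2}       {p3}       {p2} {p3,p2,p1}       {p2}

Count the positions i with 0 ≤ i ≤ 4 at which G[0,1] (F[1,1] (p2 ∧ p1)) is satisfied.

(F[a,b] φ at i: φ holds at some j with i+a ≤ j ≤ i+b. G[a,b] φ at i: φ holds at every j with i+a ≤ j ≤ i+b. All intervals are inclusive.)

Evaluate at each i in [0,4]:
  i=0: ✗ (fails at j=0)
  i=1: ✗ (fails at j=1)
  i=2: ✗ (fails at j=2)
  i=3: ✗ (fails at j=3)
  i=4: ✗ (fails at j=5)
Positions where it holds: {} → 0.

0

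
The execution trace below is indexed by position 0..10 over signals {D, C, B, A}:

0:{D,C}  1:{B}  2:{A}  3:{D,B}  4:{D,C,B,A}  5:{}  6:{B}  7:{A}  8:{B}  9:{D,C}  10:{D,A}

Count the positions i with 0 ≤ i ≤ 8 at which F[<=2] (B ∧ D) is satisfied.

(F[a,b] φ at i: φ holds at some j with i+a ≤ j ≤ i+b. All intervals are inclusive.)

4

Evaluate at each i in [0,8]:
  i=0: ✗ (none in [0,2])
  i=1: ✓ (witness j=3)
  i=2: ✓ (witness j=3)
  i=3: ✓ (witness j=3)
  i=4: ✓ (witness j=4)
  i=5: ✗ (none in [5,7])
  i=6: ✗ (none in [6,8])
  i=7: ✗ (none in [7,9])
  i=8: ✗ (none in [8,10])
Positions where it holds: {1, 2, 3, 4} → 4.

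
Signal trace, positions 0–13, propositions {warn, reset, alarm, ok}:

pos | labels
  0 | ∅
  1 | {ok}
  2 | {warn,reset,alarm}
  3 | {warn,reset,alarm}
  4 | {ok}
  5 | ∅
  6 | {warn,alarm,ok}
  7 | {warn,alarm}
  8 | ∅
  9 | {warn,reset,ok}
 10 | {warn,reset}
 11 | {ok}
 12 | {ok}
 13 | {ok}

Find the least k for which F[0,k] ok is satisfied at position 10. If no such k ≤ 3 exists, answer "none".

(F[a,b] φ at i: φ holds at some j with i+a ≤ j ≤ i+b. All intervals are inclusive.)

Scan j = 10,11,… for ok:
  j=10: fails
  j=11: holds
First hit at j=11, so smallest k = 11-10 = 1.

1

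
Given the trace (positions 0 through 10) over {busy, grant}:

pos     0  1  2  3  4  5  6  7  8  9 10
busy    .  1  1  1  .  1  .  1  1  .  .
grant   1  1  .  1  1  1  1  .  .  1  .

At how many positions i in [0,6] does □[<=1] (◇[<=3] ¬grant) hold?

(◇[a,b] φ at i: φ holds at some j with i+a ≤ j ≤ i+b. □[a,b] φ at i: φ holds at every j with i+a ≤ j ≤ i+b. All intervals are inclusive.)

5

Evaluate at each i in [0,6]:
  i=0: ✓ (all of [0,1])
  i=1: ✓ (all of [1,2])
  i=2: ✗ (fails at j=3)
  i=3: ✗ (fails at j=3)
  i=4: ✓ (all of [4,5])
  i=5: ✓ (all of [5,6])
  i=6: ✓ (all of [6,7])
Positions where it holds: {0, 1, 4, 5, 6} → 5.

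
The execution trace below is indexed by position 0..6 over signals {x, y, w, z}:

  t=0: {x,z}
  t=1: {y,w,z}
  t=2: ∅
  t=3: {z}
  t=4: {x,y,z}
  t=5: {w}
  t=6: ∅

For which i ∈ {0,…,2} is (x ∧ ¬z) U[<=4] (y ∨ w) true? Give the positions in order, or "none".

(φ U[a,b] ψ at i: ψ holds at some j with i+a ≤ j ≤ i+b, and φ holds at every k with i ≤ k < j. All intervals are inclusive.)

Evaluate at each i in [0,2]:
  i=0: ✗ (lhs fails at k=0 before rhs at j=1)
  i=1: ✓ (rhs at j=1)
  i=2: ✗ (lhs fails at k=2 before rhs at j=4)

1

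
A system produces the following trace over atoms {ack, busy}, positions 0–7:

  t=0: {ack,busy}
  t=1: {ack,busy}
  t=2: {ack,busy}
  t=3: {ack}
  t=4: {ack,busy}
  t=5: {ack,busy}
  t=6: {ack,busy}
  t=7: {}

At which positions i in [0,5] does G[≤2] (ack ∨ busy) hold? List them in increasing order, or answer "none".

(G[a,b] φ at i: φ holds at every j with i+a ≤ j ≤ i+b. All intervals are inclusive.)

0, 1, 2, 3, 4

Evaluate at each i in [0,5]:
  i=0: ✓ (all of [0,2])
  i=1: ✓ (all of [1,3])
  i=2: ✓ (all of [2,4])
  i=3: ✓ (all of [3,5])
  i=4: ✓ (all of [4,6])
  i=5: ✗ (fails at j=7)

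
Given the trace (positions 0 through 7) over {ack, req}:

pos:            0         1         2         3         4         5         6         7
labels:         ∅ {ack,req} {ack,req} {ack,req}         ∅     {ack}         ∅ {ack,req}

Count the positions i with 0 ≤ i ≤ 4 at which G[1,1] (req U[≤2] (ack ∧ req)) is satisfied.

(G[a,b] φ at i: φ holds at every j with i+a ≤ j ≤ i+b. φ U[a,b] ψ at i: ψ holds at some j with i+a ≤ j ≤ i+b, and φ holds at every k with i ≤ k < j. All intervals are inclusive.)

3

Evaluate at each i in [0,4]:
  i=0: ✓ (all of [1,1])
  i=1: ✓ (all of [2,2])
  i=2: ✓ (all of [3,3])
  i=3: ✗ (fails at j=4)
  i=4: ✗ (fails at j=5)
Positions where it holds: {0, 1, 2} → 3.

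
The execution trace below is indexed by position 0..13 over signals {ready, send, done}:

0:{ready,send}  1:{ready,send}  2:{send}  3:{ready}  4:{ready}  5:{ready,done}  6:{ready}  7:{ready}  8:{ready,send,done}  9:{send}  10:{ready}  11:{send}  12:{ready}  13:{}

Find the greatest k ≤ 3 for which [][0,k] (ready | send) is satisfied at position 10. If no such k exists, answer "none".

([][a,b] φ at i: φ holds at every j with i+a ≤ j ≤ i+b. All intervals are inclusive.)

2

(ready | send) must hold from j=10 onward; find where it first fails.
  j=10: holds
  j=11: holds
  j=12: holds
  j=13: fails
Holds on [10,12], so largest k = 2.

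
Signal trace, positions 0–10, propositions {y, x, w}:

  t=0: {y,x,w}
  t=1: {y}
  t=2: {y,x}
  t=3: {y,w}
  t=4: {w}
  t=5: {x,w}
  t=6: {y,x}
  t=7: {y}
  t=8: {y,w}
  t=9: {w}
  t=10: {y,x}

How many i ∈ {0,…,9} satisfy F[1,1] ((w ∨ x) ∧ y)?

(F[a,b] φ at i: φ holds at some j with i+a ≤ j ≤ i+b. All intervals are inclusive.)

Evaluate at each i in [0,9]:
  i=0: ✗ (none in [1,1])
  i=1: ✓ (witness j=2)
  i=2: ✓ (witness j=3)
  i=3: ✗ (none in [4,4])
  i=4: ✗ (none in [5,5])
  i=5: ✓ (witness j=6)
  i=6: ✗ (none in [7,7])
  i=7: ✓ (witness j=8)
  i=8: ✗ (none in [9,9])
  i=9: ✓ (witness j=10)
Positions where it holds: {1, 2, 5, 7, 9} → 5.

5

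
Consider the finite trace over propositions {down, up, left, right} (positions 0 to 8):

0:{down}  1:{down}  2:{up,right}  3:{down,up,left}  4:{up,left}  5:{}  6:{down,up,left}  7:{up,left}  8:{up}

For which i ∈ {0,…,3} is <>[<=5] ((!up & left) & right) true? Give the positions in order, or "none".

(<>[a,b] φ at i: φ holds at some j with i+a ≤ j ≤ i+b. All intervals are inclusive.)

Evaluate at each i in [0,3]:
  i=0: ✗ (none in [0,5])
  i=1: ✗ (none in [1,6])
  i=2: ✗ (none in [2,7])
  i=3: ✗ (none in [3,8])

none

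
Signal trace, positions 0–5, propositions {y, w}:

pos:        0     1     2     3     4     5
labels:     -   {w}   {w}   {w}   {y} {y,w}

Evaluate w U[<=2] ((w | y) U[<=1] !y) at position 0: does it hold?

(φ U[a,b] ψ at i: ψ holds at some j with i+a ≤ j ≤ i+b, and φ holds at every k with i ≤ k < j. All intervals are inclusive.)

Yes

Need some j in [0,2] with ((w | y) U[<=1] !y), and w at every k in [0,j-1].
  j=0: ((w | y) U[<=1] !y) holds; no prefix to check → satisfied.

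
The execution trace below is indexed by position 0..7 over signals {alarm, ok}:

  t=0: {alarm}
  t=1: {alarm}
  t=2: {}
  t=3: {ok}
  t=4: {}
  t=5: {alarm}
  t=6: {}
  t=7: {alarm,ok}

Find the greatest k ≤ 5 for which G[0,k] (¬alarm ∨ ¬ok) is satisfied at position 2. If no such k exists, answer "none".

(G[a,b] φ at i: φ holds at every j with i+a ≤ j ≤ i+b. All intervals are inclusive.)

4

(¬alarm ∨ ¬ok) must hold from j=2 onward; find where it first fails.
  j=2: holds
  j=3: holds
  j=4: holds
  j=5: holds
  j=6: holds
  j=7: fails
Holds on [2,6], so largest k = 4.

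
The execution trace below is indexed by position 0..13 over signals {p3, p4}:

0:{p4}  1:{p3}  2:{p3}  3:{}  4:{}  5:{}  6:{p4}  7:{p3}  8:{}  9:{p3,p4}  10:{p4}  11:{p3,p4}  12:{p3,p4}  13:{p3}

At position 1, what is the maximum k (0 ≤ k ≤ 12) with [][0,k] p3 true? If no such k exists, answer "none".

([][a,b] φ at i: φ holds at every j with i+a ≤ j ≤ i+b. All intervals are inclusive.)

1

p3 must hold from j=1 onward; find where it first fails.
  j=1: holds
  j=2: holds
  j=3: fails
Holds on [1,2], so largest k = 1.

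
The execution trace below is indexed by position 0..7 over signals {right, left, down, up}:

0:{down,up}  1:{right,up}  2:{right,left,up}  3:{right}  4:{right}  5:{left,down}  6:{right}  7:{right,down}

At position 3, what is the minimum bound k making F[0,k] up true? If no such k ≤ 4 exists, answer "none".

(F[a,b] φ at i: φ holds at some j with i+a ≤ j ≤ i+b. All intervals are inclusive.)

Scan j = 3,4,… for up:
  j=3: fails
  j=4: fails
  j=5: fails
  j=6: fails
  j=7: fails
No j in [3,7] satisfies it → none.

none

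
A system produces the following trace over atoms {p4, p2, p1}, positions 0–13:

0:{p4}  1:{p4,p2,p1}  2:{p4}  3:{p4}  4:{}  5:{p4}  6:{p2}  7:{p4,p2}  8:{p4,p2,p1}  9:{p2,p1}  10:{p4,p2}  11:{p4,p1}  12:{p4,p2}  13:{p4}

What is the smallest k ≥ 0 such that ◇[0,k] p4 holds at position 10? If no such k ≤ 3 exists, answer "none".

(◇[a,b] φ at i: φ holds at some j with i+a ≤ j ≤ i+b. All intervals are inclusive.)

Scan j = 10,11,… for p4:
  j=10: holds
First hit at j=10, so smallest k = 10-10 = 0.

0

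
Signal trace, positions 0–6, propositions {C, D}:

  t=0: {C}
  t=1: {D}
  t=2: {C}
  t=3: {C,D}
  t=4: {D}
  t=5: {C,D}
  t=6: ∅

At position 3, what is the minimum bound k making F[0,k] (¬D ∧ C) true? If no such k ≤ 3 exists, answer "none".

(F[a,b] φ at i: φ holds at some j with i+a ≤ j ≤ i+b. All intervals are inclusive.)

none

Scan j = 3,4,… for (¬D ∧ C):
  j=3: fails
  j=4: fails
  j=5: fails
  j=6: fails
No j in [3,6] satisfies it → none.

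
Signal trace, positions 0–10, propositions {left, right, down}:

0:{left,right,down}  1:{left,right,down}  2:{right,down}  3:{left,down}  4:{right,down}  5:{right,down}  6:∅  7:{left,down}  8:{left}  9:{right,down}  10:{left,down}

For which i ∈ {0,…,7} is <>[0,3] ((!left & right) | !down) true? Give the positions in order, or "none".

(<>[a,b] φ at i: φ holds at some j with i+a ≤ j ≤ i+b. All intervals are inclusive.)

0, 1, 2, 3, 4, 5, 6, 7

Evaluate at each i in [0,7]:
  i=0: ✓ (witness j=2)
  i=1: ✓ (witness j=2)
  i=2: ✓ (witness j=2)
  i=3: ✓ (witness j=4)
  i=4: ✓ (witness j=4)
  i=5: ✓ (witness j=5)
  i=6: ✓ (witness j=6)
  i=7: ✓ (witness j=8)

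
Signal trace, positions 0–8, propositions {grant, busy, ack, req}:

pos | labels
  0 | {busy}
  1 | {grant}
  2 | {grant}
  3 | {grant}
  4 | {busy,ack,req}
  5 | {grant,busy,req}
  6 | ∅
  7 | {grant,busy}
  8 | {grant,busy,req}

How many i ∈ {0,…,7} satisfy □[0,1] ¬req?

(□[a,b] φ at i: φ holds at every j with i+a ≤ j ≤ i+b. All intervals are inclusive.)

Evaluate at each i in [0,7]:
  i=0: ✓ (all of [0,1])
  i=1: ✓ (all of [1,2])
  i=2: ✓ (all of [2,3])
  i=3: ✗ (fails at j=4)
  i=4: ✗ (fails at j=4)
  i=5: ✗ (fails at j=5)
  i=6: ✓ (all of [6,7])
  i=7: ✗ (fails at j=8)
Positions where it holds: {0, 1, 2, 6} → 4.

4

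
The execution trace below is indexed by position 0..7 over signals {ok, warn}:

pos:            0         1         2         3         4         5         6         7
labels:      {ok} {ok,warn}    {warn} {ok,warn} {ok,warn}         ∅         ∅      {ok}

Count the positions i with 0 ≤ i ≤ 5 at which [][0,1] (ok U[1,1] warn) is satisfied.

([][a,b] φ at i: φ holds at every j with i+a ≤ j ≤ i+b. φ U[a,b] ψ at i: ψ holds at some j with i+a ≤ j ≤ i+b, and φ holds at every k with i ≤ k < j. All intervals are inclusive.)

1

Evaluate at each i in [0,5]:
  i=0: ✓ (all of [0,1])
  i=1: ✗ (fails at j=2)
  i=2: ✗ (fails at j=2)
  i=3: ✗ (fails at j=4)
  i=4: ✗ (fails at j=4)
  i=5: ✗ (fails at j=5)
Positions where it holds: {0} → 1.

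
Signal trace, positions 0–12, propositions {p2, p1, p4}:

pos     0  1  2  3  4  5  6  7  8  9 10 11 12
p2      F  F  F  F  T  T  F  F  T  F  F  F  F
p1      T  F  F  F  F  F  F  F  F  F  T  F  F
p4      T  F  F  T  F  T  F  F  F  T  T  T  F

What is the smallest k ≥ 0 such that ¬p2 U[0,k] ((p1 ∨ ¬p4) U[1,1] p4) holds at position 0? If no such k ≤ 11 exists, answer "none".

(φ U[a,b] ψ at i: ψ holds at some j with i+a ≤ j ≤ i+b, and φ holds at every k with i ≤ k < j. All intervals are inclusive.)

2

Need earliest j ≥ 0 with ((p1 ∨ ¬p4) U[1,1] p4), and ¬p2 at every k in [0,j-1].
  j=0: rhs fails.
  j=1: rhs fails.
  j=2: rhs holds; lhs holds on [0,1]. k = 2.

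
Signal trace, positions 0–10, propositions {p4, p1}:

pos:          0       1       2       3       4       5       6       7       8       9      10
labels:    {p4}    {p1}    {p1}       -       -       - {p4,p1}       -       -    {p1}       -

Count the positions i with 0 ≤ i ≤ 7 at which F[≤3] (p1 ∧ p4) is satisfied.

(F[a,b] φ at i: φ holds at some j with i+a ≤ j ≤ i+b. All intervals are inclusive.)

4

Evaluate at each i in [0,7]:
  i=0: ✗ (none in [0,3])
  i=1: ✗ (none in [1,4])
  i=2: ✗ (none in [2,5])
  i=3: ✓ (witness j=6)
  i=4: ✓ (witness j=6)
  i=5: ✓ (witness j=6)
  i=6: ✓ (witness j=6)
  i=7: ✗ (none in [7,10])
Positions where it holds: {3, 4, 5, 6} → 4.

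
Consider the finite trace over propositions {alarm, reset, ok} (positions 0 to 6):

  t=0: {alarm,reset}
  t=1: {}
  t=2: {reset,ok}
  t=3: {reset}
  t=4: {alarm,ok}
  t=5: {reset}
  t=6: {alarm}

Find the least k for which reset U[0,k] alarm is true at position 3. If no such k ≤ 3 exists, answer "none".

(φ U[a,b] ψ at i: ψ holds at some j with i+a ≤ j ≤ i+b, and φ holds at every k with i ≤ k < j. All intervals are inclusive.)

1

Need earliest j ≥ 3 with alarm, and reset at every k in [3,j-1].
  j=3: rhs fails.
  j=4: rhs holds; lhs holds on [3,3]. k = 1.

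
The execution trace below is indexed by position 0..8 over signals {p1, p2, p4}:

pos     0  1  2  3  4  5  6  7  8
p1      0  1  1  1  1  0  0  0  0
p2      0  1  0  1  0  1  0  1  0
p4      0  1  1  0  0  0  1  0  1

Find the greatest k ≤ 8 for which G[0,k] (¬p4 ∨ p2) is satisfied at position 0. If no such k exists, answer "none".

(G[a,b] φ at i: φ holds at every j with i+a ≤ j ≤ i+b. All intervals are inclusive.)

(¬p4 ∨ p2) must hold from j=0 onward; find where it first fails.
  j=0: holds
  j=1: holds
  j=2: fails
Holds on [0,1], so largest k = 1.

1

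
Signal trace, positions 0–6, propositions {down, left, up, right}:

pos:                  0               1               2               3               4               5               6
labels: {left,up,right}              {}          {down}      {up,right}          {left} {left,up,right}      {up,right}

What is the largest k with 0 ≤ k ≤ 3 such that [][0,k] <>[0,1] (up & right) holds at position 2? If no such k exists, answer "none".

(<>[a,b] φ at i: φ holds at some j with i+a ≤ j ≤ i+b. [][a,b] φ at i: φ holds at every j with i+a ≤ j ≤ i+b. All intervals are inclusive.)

3

<>[0,1] (up & right) must hold from j=2 onward; find where it first fails.
  j=2: holds
  j=3: holds
  j=4: holds
  j=5: holds
Holds through j=5; largest k = 3.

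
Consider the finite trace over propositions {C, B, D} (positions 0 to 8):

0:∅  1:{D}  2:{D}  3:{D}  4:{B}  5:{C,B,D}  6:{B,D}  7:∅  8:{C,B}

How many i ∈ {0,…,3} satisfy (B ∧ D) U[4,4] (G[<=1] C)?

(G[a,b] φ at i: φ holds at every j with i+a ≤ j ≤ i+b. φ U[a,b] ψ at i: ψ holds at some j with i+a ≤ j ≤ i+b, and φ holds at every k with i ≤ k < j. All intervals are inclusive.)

Evaluate at each i in [0,3]:
  i=0: ✗ (no rhs in [4,4])
  i=1: ✗ (no rhs in [5,5])
  i=2: ✗ (no rhs in [6,6])
  i=3: ✗ (no rhs in [7,7])
Positions where it holds: {} → 0.

0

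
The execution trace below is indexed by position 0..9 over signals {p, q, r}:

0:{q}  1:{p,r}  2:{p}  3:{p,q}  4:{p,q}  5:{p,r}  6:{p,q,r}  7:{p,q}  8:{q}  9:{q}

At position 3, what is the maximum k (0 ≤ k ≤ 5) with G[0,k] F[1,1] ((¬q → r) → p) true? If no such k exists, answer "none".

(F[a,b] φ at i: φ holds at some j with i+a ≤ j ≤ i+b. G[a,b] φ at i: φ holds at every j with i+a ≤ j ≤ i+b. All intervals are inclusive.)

F[1,1] ((¬q → r) → p) must hold from j=3 onward; find where it first fails.
  j=3: holds
  j=4: holds
  j=5: holds
  j=6: holds
  j=7: fails
Holds on [3,6], so largest k = 3.

3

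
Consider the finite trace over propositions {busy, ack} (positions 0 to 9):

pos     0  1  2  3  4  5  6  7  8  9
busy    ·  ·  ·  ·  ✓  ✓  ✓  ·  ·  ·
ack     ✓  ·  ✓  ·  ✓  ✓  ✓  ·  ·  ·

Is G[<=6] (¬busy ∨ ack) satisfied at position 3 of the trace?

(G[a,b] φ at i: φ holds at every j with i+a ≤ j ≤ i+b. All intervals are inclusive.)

Holds

Check (¬busy ∨ ack) at every j in [3,9]:
  j=3: true
  j=4: true
  j=5: true
  j=6: true
  j=7: true
  j=8: true
  j=9: true
All positions satisfy it → formula holds.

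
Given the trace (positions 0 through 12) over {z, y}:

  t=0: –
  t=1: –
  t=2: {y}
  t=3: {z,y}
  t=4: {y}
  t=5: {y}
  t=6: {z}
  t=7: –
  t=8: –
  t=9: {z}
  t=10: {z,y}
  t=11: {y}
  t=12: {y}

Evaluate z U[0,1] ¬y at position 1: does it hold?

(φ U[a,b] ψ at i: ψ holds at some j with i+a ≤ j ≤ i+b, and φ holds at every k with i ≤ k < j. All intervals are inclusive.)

Yes

Need some j in [1,2] with ¬y, and z at every k in [1,j-1].
  j=1: ¬y holds; no prefix to check → satisfied.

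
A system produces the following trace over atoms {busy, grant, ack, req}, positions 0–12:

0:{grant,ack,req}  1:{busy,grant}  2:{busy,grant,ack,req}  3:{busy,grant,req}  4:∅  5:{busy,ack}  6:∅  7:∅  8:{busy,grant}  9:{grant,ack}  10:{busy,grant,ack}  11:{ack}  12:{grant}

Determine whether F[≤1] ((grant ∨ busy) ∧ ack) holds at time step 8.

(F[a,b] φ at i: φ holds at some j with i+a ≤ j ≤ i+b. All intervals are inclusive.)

Yes

Check ((grant ∨ busy) ∧ ack) at each j in [8,9]:
  j=8: false
  j=9: true
Found at j=9 → formula holds.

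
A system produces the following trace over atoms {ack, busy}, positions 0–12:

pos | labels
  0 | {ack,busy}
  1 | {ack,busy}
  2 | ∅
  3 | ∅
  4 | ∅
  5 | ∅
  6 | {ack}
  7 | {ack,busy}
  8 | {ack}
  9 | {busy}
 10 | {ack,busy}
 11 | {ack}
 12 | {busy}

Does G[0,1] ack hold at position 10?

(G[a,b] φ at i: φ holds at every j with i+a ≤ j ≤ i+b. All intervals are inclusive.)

Check ack at every j in [10,11]:
  j=10: true
  j=11: true
All positions satisfy it → formula holds.

True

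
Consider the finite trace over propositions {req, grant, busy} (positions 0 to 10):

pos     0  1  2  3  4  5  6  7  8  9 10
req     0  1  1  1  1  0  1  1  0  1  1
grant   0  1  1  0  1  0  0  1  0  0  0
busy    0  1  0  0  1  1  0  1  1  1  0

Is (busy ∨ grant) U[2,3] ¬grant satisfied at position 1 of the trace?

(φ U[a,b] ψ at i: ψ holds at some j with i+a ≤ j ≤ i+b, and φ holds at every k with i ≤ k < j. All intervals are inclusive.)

Need some j in [3,4] with ¬grant, and (busy ∨ grant) at every k in [1,j-1].
  j=3: ¬grant holds; (busy ∨ grant) holds at every k in [1,2] → satisfied.

True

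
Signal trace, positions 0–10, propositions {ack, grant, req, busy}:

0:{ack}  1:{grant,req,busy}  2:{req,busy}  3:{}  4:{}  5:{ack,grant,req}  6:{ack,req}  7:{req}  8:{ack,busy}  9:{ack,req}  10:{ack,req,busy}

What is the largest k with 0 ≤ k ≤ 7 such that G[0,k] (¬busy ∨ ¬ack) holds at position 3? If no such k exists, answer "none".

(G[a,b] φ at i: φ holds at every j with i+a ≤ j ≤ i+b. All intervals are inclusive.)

4

(¬busy ∨ ¬ack) must hold from j=3 onward; find where it first fails.
  j=3: holds
  j=4: holds
  j=5: holds
  j=6: holds
  j=7: holds
  j=8: fails
Holds on [3,7], so largest k = 4.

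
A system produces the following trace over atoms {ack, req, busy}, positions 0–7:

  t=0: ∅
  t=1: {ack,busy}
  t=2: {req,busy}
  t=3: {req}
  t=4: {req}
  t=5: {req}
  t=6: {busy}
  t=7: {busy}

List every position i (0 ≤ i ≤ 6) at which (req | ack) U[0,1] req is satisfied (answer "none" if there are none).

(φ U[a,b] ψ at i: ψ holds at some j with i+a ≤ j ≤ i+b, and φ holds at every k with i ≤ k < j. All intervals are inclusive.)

1, 2, 3, 4, 5

Evaluate at each i in [0,6]:
  i=0: ✗ (no rhs in [0,1])
  i=1: ✓ (rhs at j=2; lhs holds on [1,1])
  i=2: ✓ (rhs at j=2)
  i=3: ✓ (rhs at j=3)
  i=4: ✓ (rhs at j=4)
  i=5: ✓ (rhs at j=5)
  i=6: ✗ (no rhs in [6,7])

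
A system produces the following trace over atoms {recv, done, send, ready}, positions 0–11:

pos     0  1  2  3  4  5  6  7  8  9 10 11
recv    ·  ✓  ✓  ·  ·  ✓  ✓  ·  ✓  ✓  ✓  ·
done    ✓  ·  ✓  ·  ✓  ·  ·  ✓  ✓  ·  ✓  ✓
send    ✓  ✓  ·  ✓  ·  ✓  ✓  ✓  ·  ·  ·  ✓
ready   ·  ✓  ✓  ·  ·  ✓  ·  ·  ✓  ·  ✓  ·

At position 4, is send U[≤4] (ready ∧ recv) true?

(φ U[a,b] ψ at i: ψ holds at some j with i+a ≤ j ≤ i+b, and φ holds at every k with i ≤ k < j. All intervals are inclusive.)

No

Need some j in [4,8] with (ready ∧ recv), and send at every k in [4,j-1].
  j=4: (ready ∧ recv) false.
  j=5: (ready ∧ recv) holds, but send fails at k=4 → not this j.
  j=6: (ready ∧ recv) false.
  j=7: (ready ∧ recv) false.
  j=8: (ready ∧ recv) holds, but send fails at k=4 → not this j.
No j in the window works → until fails.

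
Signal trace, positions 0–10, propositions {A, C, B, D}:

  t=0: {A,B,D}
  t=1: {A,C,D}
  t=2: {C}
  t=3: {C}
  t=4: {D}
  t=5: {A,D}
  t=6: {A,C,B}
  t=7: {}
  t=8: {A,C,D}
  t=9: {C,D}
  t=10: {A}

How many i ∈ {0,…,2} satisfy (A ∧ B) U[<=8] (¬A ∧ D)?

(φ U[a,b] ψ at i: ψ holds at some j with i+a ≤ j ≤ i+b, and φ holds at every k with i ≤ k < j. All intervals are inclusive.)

Evaluate at each i in [0,2]:
  i=0: ✗ (lhs fails at k=1 before rhs at j=4)
  i=1: ✗ (lhs fails at k=1 before rhs at j=4)
  i=2: ✗ (lhs fails at k=2 before rhs at j=4)
Positions where it holds: {} → 0.

0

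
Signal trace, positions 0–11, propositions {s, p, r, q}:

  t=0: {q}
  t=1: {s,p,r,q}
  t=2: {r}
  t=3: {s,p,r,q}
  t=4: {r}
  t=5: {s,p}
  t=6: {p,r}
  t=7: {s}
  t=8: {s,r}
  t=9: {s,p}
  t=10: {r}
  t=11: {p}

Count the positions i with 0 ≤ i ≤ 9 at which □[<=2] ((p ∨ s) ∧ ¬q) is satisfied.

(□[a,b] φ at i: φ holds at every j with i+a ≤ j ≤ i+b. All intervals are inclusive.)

3

Evaluate at each i in [0,9]:
  i=0: ✗ (fails at j=0)
  i=1: ✗ (fails at j=1)
  i=2: ✗ (fails at j=2)
  i=3: ✗ (fails at j=3)
  i=4: ✗ (fails at j=4)
  i=5: ✓ (all of [5,7])
  i=6: ✓ (all of [6,8])
  i=7: ✓ (all of [7,9])
  i=8: ✗ (fails at j=10)
  i=9: ✗ (fails at j=10)
Positions where it holds: {5, 6, 7} → 3.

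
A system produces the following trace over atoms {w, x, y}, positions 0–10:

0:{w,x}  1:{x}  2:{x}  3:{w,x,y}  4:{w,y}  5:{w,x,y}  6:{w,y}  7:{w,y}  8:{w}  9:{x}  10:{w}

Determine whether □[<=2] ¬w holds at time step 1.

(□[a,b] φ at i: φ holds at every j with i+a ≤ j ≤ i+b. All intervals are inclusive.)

Check ¬w at every j in [1,3]:
  j=1: true
  j=2: true
  j=3: false
Fails at j=3 → formula fails.

Does not hold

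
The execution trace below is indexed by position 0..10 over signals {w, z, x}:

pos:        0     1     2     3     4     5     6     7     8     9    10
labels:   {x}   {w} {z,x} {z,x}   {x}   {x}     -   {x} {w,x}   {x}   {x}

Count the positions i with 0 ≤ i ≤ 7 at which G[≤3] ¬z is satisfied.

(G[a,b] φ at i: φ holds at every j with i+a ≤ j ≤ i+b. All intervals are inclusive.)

Evaluate at each i in [0,7]:
  i=0: ✗ (fails at j=2)
  i=1: ✗ (fails at j=2)
  i=2: ✗ (fails at j=2)
  i=3: ✗ (fails at j=3)
  i=4: ✓ (all of [4,7])
  i=5: ✓ (all of [5,8])
  i=6: ✓ (all of [6,9])
  i=7: ✓ (all of [7,10])
Positions where it holds: {4, 5, 6, 7} → 4.

4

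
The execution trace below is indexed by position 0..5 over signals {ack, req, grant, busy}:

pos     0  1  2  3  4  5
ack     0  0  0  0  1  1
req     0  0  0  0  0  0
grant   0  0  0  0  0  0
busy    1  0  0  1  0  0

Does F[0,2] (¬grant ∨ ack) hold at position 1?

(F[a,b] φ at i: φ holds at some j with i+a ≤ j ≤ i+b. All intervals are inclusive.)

Holds

Check (¬grant ∨ ack) at each j in [1,3]:
  j=1: true
  j=2: true
  j=3: true
Found at j=1 → formula holds.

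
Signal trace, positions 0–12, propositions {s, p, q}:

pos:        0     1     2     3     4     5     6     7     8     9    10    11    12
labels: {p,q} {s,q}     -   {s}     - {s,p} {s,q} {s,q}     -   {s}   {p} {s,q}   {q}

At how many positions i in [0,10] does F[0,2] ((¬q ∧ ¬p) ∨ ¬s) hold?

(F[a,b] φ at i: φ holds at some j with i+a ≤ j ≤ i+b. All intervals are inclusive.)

10

Evaluate at each i in [0,10]:
  i=0: ✓ (witness j=0)
  i=1: ✓ (witness j=2)
  i=2: ✓ (witness j=2)
  i=3: ✓ (witness j=3)
  i=4: ✓ (witness j=4)
  i=5: ✗ (none in [5,7])
  i=6: ✓ (witness j=8)
  i=7: ✓ (witness j=8)
  i=8: ✓ (witness j=8)
  i=9: ✓ (witness j=9)
  i=10: ✓ (witness j=10)
Positions where it holds: {0, 1, 2, 3, 4, 6, 7, 8, 9, 10} → 10.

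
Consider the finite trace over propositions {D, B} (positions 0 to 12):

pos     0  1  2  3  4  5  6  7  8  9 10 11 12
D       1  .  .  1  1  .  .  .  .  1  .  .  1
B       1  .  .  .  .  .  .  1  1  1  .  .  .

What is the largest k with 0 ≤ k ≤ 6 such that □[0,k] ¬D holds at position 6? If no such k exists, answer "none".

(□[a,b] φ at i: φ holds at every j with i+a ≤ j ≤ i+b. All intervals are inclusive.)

¬D must hold from j=6 onward; find where it first fails.
  j=6: holds
  j=7: holds
  j=8: holds
  j=9: fails
Holds on [6,8], so largest k = 2.

2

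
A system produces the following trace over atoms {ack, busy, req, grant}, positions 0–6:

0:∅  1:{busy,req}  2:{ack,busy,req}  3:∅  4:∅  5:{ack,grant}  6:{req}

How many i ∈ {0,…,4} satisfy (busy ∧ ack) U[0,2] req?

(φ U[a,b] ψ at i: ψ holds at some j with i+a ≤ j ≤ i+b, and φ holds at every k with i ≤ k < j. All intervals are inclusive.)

Evaluate at each i in [0,4]:
  i=0: ✗ (lhs fails at k=0 before rhs at j=1)
  i=1: ✓ (rhs at j=1)
  i=2: ✓ (rhs at j=2)
  i=3: ✗ (no rhs in [3,5])
  i=4: ✗ (lhs fails at k=4 before rhs at j=6)
Positions where it holds: {1, 2} → 2.

2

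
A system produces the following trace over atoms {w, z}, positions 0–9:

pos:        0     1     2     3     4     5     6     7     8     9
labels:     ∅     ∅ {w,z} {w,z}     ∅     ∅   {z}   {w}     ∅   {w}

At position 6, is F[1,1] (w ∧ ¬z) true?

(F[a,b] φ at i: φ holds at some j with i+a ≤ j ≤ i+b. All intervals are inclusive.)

Holds

Check (w ∧ ¬z) at each j in [7,7]:
  j=7: true
Found at j=7 → formula holds.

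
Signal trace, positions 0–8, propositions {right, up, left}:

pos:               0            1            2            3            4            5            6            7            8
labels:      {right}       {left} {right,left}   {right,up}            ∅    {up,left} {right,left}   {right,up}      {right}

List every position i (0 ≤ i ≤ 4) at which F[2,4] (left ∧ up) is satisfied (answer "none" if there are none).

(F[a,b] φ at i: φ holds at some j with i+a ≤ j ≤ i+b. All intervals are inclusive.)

1, 2, 3

Evaluate at each i in [0,4]:
  i=0: ✗ (none in [2,4])
  i=1: ✓ (witness j=5)
  i=2: ✓ (witness j=5)
  i=3: ✓ (witness j=5)
  i=4: ✗ (none in [6,8])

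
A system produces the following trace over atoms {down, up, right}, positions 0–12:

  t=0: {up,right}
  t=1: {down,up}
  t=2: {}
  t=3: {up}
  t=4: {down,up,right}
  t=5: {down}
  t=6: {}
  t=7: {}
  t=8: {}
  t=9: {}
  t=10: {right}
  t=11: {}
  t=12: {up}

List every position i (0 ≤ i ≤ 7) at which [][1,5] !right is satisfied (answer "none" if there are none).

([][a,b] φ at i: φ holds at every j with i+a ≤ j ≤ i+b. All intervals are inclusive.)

Evaluate at each i in [0,7]:
  i=0: ✗ (fails at j=4)
  i=1: ✗ (fails at j=4)
  i=2: ✗ (fails at j=4)
  i=3: ✗ (fails at j=4)
  i=4: ✓ (all of [5,9])
  i=5: ✗ (fails at j=10)
  i=6: ✗ (fails at j=10)
  i=7: ✗ (fails at j=10)

4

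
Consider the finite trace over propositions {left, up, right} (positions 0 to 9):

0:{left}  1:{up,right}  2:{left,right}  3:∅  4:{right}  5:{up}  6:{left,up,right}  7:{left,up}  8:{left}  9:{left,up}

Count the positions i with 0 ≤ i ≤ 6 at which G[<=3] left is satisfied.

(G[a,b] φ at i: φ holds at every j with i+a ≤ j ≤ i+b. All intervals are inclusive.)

1

Evaluate at each i in [0,6]:
  i=0: ✗ (fails at j=1)
  i=1: ✗ (fails at j=1)
  i=2: ✗ (fails at j=3)
  i=3: ✗ (fails at j=3)
  i=4: ✗ (fails at j=4)
  i=5: ✗ (fails at j=5)
  i=6: ✓ (all of [6,9])
Positions where it holds: {6} → 1.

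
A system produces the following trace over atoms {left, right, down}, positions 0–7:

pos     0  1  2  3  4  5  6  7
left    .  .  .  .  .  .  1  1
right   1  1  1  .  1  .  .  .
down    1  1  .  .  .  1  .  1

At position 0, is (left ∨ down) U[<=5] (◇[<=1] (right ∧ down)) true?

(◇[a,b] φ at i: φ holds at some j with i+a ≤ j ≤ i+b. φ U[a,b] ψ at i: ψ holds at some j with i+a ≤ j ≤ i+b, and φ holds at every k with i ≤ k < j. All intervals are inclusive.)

Holds

Need some j in [0,5] with ◇[<=1] (right ∧ down), and (left ∨ down) at every k in [0,j-1].
  j=0: ◇[<=1] (right ∧ down) holds; no prefix to check → satisfied.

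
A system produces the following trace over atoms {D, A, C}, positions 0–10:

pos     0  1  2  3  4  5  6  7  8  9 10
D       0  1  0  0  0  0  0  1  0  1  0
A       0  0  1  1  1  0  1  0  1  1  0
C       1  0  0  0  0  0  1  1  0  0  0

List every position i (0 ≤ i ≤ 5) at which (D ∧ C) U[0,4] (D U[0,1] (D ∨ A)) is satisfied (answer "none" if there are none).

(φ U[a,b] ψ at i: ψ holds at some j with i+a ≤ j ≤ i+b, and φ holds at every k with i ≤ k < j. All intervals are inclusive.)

Evaluate at each i in [0,5]:
  i=0: ✗ (lhs fails at k=0 before rhs at j=1)
  i=1: ✓ (rhs at j=1)
  i=2: ✓ (rhs at j=2)
  i=3: ✓ (rhs at j=3)
  i=4: ✓ (rhs at j=4)
  i=5: ✗ (lhs fails at k=5 before rhs at j=6)

1, 2, 3, 4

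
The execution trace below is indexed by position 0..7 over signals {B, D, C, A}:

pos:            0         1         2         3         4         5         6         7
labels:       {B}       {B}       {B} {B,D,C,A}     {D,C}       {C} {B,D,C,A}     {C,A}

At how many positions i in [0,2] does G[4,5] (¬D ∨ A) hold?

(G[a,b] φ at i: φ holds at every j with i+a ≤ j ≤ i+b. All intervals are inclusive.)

2

Evaluate at each i in [0,2]:
  i=0: ✗ (fails at j=4)
  i=1: ✓ (all of [5,6])
  i=2: ✓ (all of [6,7])
Positions where it holds: {1, 2} → 2.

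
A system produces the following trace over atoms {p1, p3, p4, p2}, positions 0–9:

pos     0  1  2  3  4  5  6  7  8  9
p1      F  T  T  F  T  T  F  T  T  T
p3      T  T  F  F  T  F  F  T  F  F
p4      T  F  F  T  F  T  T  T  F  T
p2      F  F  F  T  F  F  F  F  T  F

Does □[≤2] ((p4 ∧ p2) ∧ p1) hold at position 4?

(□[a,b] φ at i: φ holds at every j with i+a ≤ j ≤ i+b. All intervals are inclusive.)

Check ((p4 ∧ p2) ∧ p1) at every j in [4,6]:
  j=4: false
  j=5: false
  j=6: false
Fails at j=4 → formula fails.

No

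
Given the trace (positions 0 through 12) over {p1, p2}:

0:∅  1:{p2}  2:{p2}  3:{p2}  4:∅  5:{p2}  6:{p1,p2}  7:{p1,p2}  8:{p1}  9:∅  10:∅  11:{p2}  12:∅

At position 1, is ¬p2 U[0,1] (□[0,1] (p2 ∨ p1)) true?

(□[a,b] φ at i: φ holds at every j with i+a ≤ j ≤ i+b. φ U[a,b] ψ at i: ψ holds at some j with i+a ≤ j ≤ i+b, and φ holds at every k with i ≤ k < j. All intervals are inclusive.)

Yes

Need some j in [1,2] with □[0,1] (p2 ∨ p1), and ¬p2 at every k in [1,j-1].
  j=1: □[0,1] (p2 ∨ p1) holds; no prefix to check → satisfied.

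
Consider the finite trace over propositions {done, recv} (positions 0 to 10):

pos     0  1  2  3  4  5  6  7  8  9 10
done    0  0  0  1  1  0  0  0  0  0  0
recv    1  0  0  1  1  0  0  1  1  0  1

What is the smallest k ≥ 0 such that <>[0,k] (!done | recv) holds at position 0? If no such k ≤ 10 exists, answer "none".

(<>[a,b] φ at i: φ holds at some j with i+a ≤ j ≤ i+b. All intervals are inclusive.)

Scan j = 0,1,… for (!done | recv):
  j=0: holds
First hit at j=0, so smallest k = 0-0 = 0.

0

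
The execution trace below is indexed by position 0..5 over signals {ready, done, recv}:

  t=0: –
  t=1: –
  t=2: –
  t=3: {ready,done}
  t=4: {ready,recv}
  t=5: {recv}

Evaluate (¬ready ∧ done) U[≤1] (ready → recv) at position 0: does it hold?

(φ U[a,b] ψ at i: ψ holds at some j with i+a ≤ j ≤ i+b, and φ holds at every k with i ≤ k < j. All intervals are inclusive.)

Holds

Need some j in [0,1] with (ready → recv), and (¬ready ∧ done) at every k in [0,j-1].
  j=0: (ready → recv) holds; no prefix to check → satisfied.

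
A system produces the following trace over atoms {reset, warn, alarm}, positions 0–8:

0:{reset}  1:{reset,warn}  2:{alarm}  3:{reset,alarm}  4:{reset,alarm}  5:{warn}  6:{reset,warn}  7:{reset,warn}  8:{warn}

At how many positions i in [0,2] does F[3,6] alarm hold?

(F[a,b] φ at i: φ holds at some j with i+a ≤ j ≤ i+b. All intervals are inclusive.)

Evaluate at each i in [0,2]:
  i=0: ✓ (witness j=3)
  i=1: ✓ (witness j=4)
  i=2: ✗ (none in [5,8])
Positions where it holds: {0, 1} → 2.

2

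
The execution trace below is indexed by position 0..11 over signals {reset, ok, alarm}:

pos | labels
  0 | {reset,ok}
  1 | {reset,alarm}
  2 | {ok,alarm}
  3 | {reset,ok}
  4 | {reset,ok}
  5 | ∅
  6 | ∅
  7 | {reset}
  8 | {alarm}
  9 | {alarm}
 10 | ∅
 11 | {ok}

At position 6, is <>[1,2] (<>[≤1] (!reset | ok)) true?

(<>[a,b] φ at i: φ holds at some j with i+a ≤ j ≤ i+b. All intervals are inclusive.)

Check <>[≤1] (!reset | ok) at each j in [7,8]:
  j=7: holds (witness at 8)
  j=8: holds (witness at 8)
Found at j=7 → formula holds.

Yes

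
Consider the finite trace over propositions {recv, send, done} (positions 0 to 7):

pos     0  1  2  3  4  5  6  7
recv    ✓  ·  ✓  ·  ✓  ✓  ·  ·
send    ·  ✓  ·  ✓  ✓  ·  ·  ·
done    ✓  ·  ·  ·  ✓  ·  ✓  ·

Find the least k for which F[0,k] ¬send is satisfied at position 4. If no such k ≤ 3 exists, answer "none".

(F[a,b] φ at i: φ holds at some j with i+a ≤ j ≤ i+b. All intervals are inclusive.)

1

Scan j = 4,5,… for ¬send:
  j=4: fails
  j=5: holds
First hit at j=5, so smallest k = 5-4 = 1.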